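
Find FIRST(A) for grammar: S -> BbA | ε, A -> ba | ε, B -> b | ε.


Per alternative of A: FIRST(ba) = {b}; FIRST(ε) = {ε}
FIRST(A) = {b, ε}


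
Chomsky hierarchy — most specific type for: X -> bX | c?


Right-linear: every RHS is a terminal or a terminal followed by one nonterminal
Classification: Type 3 (Regular)


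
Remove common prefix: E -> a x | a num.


Common prefix: 'a'
Factored: E -> a E', E' -> x | num


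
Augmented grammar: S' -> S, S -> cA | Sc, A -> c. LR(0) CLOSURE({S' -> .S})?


Start: S' -> .S
For each item with dot before a nonterminal B, add B -> .γ for every B-production
Closure: [S' -> .S, S -> .cA, S -> .Sc]


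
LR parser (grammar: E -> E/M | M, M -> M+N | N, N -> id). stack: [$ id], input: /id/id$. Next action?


'id' on top is the handle for N -> id
Action: reduce (N -> id)


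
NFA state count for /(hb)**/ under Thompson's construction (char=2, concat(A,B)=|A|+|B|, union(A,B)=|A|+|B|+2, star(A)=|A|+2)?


Syntax tree has 2 char leaf(s), 0 union(s), 2 star(s)
chars contribute 2×2 = 4; each union adds +2; each star adds +2
Total: 4 + 0 + 4 = 8 states


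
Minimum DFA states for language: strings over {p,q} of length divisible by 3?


Track length mod 3: states 0..2, accept at 0
Minimal DFA: 3 states


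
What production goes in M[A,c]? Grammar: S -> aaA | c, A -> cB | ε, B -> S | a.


For [A, c]: 'c' ∈ FIRST(cB)
Entry: A -> cB


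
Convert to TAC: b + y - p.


Break into single-operator statements:
t1 = b + y
t2 = t1 - p


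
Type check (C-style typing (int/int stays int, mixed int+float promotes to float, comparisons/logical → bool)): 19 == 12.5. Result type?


Operand types: int == float
Rule: comparison yields bool
Result type: bool


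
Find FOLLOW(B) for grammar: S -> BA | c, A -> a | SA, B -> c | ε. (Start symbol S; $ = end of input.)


$ ∈ FOLLOW(S). For each A -> αBβ: add FIRST(β)\{ε} to FOLLOW(B); if β nullable, add FOLLOW(A).
FOLLOW(B) = {a, c}


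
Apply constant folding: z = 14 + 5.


14 + 5 = 19 at compile time
Optimized: z = 19


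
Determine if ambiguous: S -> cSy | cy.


balanced c^n…y^n: each string has a unique parse
Unambiguous


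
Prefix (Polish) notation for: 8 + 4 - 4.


left-to-right (same/higher precedence on left): tree is (- (+ 8 4) 4)
Prefix: - + 8 4 4


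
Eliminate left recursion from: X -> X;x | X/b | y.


Left-recursive alternatives: X;x, X/b; non-recursive: y
Introduce X': X -> yX', X' -> ;xX' | /bX' | ε


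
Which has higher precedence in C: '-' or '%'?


'%' is multiplicative (level 10); '-' is additive (level 9)
Higher level binds tighter
'%' has higher precedence than '-'


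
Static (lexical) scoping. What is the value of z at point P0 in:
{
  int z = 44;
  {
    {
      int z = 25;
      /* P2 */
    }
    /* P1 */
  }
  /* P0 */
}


z declared in the same block as P0
z = 44


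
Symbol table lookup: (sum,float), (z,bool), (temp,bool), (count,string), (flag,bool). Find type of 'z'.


Lookup 'z' → type bool


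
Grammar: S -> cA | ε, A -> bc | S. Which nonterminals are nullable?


A nonterminal is nullable iff some alternative derives ε (directly, or every symbol in it is nullable)
Nullable: {A, S}


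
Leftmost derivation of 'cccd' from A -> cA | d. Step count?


Derivation: A => cA => ccA => cccA => cccd
Steps: 4


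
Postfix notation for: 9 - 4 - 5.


Left to right (same or higher precedence on left)
Postfix: 9 4 - 5 -


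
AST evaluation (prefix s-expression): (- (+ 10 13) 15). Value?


Evaluate inner: (+ 10 13) = 23
Evaluate root: (- 23 15) = 8
Result: 8


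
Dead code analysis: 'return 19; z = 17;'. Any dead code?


statement follows a return and is unreachable
Dead: 'z = 17'


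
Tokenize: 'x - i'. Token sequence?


Scan left to right, longest-match per lexeme
Tokens: ID(x), OP(-), ID(i)


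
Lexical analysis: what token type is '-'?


Pattern: operator symbol
Type: OPERATOR


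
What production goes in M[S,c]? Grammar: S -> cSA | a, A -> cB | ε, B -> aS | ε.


For [S, c]: 'c' ∈ FIRST(cSA)
Entry: S -> cSA


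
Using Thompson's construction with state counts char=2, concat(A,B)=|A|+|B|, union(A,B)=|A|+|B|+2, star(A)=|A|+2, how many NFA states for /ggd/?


Syntax tree has 3 char leaf(s), 0 union(s), 0 star(s)
chars contribute 3×2 = 6; each union adds +2; each star adds +2
Total: 6 + 0 + 0 = 6 states


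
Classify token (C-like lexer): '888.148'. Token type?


Pattern: digits with a decimal point
Type: FLOAT_LITERAL


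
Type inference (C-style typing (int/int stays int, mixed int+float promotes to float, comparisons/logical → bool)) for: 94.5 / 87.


Operand types: float / int
Rule: mixed int/float promotes to float; int/int stays int
Result type: float


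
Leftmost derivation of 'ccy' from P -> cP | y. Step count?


Derivation: P => cP => ccP => ccy
Steps: 3


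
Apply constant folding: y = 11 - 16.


11 - 16 = -5 at compile time
Optimized: y = -5


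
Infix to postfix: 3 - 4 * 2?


* has higher precedence, evaluate 4*2 first
Postfix: 3 4 2 * -


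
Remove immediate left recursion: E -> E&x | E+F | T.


Left-recursive alternatives: E&x, E+F; non-recursive: T
Introduce E': E -> TE', E' -> &xE' | +FE' | ε


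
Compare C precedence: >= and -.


'-' is additive (level 9); '>=' is relational (level 7)
Higher level binds tighter
'-' has higher precedence than '>='


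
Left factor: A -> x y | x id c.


Common prefix: 'x'
Factored: A -> x A', A' -> y | id c


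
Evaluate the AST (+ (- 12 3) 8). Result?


Evaluate inner: (- 12 3) = 9
Evaluate root: (+ 9 8) = 17
Result: 17


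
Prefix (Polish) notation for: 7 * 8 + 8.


left-to-right (same/higher precedence on left): tree is (+ (* 7 8) 8)
Prefix: + * 7 8 8


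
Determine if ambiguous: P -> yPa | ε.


balanced y^n…a^n: each string has a unique parse
Unambiguous


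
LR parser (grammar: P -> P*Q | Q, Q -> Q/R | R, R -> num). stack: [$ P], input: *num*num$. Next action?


shift '*' to continue P -> P*Q
Action: shift


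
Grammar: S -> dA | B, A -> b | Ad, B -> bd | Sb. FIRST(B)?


Per alternative of B: FIRST(bd) = {b}; FIRST(Sb) = {b, d}
FIRST(B) = {b, d}


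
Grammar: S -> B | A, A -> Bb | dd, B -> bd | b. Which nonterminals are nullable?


A nonterminal is nullable iff some alternative derives ε (directly, or every symbol in it is nullable)
Nullable: {}


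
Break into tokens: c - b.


Scan left to right, longest-match per lexeme
Tokens: ID(c), OP(-), ID(b)


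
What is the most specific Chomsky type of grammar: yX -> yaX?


LHS has context (more than one symbol) and |LHS| ≤ |RHS|
Classification: Type 1 (Context-Sensitive)


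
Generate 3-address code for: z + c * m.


Break into single-operator statements:
t1 = c * m
t2 = z + t1


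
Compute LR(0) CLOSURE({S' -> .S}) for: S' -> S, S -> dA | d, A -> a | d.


Start: S' -> .S
For each item with dot before a nonterminal B, add B -> .γ for every B-production
Closure: [S' -> .S, S -> .dA, S -> .d]


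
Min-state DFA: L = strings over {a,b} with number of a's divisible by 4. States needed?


Track (count of a) mod 4: states 0..3, accept at 0
Minimal DFA: 4 states


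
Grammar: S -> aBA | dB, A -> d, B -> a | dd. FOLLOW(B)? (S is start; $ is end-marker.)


$ ∈ FOLLOW(S). For each A -> αBβ: add FIRST(β)\{ε} to FOLLOW(B); if β nullable, add FOLLOW(A).
FOLLOW(B) = {$, d}


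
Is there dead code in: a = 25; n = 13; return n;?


a is assigned but never read
Dead: 'a = 25'


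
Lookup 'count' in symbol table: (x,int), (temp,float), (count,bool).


Lookup 'count' → type bool


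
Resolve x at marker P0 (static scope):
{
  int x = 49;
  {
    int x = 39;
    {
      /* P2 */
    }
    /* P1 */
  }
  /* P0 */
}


x declared in the same block as P0
x = 49


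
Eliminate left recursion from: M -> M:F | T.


Left-recursive alternatives: M:F; non-recursive: T
Introduce M': M -> TM', M' -> :FM' | ε


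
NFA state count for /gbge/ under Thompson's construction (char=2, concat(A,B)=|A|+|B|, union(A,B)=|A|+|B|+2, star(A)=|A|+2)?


Syntax tree has 4 char leaf(s), 0 union(s), 0 star(s)
chars contribute 4×2 = 8; each union adds +2; each star adds +2
Total: 8 + 0 + 0 = 8 states


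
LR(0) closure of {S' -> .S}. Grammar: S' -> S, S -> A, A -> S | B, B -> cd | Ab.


Start: S' -> .S
For each item with dot before a nonterminal B, add B -> .γ for every B-production
Closure: [S' -> .S, S -> .A, A -> .S, A -> .B, B -> .cd, B -> .Ab]


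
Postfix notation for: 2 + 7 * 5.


* has higher precedence, evaluate 7*5 first
Postfix: 2 7 5 * +


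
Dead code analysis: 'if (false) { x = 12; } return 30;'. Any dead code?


condition is constant false, so the whole block is unreachable
Dead: 'if (false) { x = 12; }'


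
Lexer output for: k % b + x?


Scan left to right, longest-match per lexeme
Tokens: ID(k), OP(%), ID(b), OP(+), ID(x)


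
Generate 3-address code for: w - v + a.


Break into single-operator statements:
t1 = w - v
t2 = t1 + a


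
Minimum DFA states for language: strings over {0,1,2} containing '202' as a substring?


KMP-style automaton: 3 progress states + 1 absorbing accept = 4
Minimal DFA: 4 states


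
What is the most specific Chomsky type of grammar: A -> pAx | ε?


Single nonterminal LHS, but p^n x^n is not regular
Classification: Type 2 (Context-Free)


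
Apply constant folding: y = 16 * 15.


16 * 15 = 240 at compile time
Optimized: y = 240


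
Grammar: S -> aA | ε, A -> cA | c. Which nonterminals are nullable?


A nonterminal is nullable iff some alternative derives ε (directly, or every symbol in it is nullable)
Nullable: {S}


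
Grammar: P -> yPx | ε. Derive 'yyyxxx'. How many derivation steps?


Derivation: P => yPx => yyPxx => yyyPxxx => yyyxxx
Steps: 4


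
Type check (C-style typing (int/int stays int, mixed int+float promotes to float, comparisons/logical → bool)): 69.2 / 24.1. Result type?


Operand types: float / float
Rule: mixed int/float promotes to float; int/int stays int
Result type: float


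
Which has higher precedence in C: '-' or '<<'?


'-' is additive (level 9); '<<' is shift (level 8)
Higher level binds tighter
'-' has higher precedence than '<<'


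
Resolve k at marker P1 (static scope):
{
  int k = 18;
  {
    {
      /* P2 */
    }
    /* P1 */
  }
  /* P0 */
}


P1's block does not declare k; resolves to the enclosing declaration at depth 0
k = 18


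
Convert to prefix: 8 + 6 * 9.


'*' binds tighter: tree is (+ 8 (* 6 9))
Prefix: + 8 * 6 9


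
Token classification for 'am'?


Pattern: letter/underscore followed by alphanumerics, not a keyword
Type: IDENTIFIER


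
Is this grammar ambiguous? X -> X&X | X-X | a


'a&a-a' has two parse trees (no precedence encoded between & and -)
Ambiguous


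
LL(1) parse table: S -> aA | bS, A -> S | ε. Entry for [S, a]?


For [S, a]: 'a' ∈ FIRST(aA)
Entry: S -> aA


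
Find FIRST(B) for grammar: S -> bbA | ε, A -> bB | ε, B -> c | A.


Per alternative of B: FIRST(c) = {c}; FIRST(A) = {b, ε}
FIRST(B) = {b, c, ε}


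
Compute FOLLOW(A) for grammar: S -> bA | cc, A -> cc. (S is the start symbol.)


$ ∈ FOLLOW(S). For each A -> αBβ: add FIRST(β)\{ε} to FOLLOW(B); if β nullable, add FOLLOW(A).
FOLLOW(A) = {$}


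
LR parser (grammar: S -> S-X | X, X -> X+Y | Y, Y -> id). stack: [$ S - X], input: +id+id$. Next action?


'+' can extend X; shift to build X -> X+Y
Action: shift


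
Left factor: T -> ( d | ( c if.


Common prefix: '('
Factored: T -> ( T', T' -> d | c if


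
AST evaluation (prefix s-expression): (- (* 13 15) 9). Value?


Evaluate inner: (* 13 15) = 195
Evaluate root: (- 195 9) = 186
Result: 186


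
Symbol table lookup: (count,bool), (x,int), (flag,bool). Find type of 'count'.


Lookup 'count' → type bool


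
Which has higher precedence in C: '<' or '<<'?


'<<' is shift (level 8); '<' is relational (level 7)
Higher level binds tighter
'<<' has higher precedence than '<'


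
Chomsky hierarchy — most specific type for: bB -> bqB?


LHS has context (more than one symbol) and |LHS| ≤ |RHS|
Classification: Type 1 (Context-Sensitive)


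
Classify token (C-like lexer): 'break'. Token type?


Pattern: reserved word
Type: KEYWORD


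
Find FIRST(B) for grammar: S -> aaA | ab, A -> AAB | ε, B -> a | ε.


Per alternative of B: FIRST(a) = {a}; FIRST(ε) = {ε}
FIRST(B) = {a, ε}


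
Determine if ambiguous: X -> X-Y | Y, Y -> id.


precedence layered via separate nonterminal Y: deterministic
Unambiguous


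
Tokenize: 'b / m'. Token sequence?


Scan left to right, longest-match per lexeme
Tokens: ID(b), OP(/), ID(m)


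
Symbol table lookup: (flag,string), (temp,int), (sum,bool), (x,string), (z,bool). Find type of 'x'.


Lookup 'x' → type string


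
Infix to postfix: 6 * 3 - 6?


Left to right (same or higher precedence on left)
Postfix: 6 3 * 6 -


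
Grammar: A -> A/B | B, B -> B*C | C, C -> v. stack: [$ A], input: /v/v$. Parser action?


shift '/' to continue A -> A/B
Action: shift


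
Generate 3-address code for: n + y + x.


Break into single-operator statements:
t1 = n + y
t2 = t1 + x


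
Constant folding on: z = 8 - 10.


8 - 10 = -2 at compile time
Optimized: z = -2


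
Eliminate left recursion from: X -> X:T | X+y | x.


Left-recursive alternatives: X:T, X+y; non-recursive: x
Introduce X': X -> xX', X' -> :TX' | +yX' | ε


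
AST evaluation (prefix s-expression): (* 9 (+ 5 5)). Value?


Evaluate inner: (+ 5 5) = 10
Evaluate root: (* 9 10) = 90
Result: 90


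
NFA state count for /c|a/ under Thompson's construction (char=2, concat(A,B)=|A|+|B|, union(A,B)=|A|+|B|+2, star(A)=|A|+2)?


Syntax tree has 2 char leaf(s), 1 union(s), 0 star(s)
chars contribute 2×2 = 4; each union adds +2; each star adds +2
Total: 4 + 2 + 0 = 6 states


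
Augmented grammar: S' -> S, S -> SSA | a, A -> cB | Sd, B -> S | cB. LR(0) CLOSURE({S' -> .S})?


Start: S' -> .S
For each item with dot before a nonterminal B, add B -> .γ for every B-production
Closure: [S' -> .S, S -> .SSA, S -> .a]


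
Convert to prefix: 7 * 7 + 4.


left-to-right (same/higher precedence on left): tree is (+ (* 7 7) 4)
Prefix: + * 7 7 4


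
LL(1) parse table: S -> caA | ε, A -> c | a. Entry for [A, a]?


For [A, a]: 'a' ∈ FIRST(a)
Entry: A -> a


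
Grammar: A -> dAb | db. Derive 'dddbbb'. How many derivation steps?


Derivation: A => dAb => ddAbb => dddbbb
Steps: 3


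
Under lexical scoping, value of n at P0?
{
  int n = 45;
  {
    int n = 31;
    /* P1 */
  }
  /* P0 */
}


n declared in the same block as P0
n = 45


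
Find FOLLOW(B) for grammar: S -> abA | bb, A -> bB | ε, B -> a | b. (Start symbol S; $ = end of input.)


$ ∈ FOLLOW(S). For each A -> αBβ: add FIRST(β)\{ε} to FOLLOW(B); if β nullable, add FOLLOW(A).
FOLLOW(B) = {$}


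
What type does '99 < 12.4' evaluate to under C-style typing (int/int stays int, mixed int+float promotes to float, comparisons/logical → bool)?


Operand types: int < float
Rule: comparison yields bool
Result type: bool


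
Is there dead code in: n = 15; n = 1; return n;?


first assignment to n is overwritten before any read
Dead: 'n = 15'


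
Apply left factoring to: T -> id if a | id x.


Common prefix: 'id'
Factored: T -> id T', T' -> if a | x


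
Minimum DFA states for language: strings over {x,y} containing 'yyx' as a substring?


KMP-style automaton: 3 progress states + 1 absorbing accept = 4
Minimal DFA: 4 states


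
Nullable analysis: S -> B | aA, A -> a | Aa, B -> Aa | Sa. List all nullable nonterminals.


A nonterminal is nullable iff some alternative derives ε (directly, or every symbol in it is nullable)
Nullable: {}


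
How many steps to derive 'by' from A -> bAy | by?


Derivation: A => by
Steps: 1


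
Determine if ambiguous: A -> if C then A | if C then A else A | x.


dangling else: 'if C then if C then x else x' parses two ways
Ambiguous


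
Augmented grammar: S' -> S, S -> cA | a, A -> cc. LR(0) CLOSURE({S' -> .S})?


Start: S' -> .S
For each item with dot before a nonterminal B, add B -> .γ for every B-production
Closure: [S' -> .S, S -> .cA, S -> .a]


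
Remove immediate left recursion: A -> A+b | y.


Left-recursive alternatives: A+b; non-recursive: y
Introduce A': A -> yA', A' -> +bA' | ε


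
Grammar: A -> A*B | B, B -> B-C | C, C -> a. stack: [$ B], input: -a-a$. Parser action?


shift '-' to continue B -> B-C
Action: shift


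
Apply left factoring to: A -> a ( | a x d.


Common prefix: 'a'
Factored: A -> a A', A' -> ( | x d


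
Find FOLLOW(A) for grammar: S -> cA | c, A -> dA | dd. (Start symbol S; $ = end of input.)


$ ∈ FOLLOW(S). For each A -> αBβ: add FIRST(β)\{ε} to FOLLOW(B); if β nullable, add FOLLOW(A).
FOLLOW(A) = {$}


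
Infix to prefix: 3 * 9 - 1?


left-to-right (same/higher precedence on left): tree is (- (* 3 9) 1)
Prefix: - * 3 9 1


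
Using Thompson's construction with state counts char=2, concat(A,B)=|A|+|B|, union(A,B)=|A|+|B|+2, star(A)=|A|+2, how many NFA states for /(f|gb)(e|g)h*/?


Syntax tree has 6 char leaf(s), 2 union(s), 1 star(s)
chars contribute 6×2 = 12; each union adds +2; each star adds +2
Total: 12 + 4 + 2 = 18 states


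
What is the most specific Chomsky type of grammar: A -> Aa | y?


Left-linear: every RHS is a terminal or one nonterminal followed by a terminal
Classification: Type 3 (Regular)


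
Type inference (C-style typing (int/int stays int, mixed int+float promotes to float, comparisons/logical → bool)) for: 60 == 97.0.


Operand types: int == float
Rule: comparison yields bool
Result type: bool


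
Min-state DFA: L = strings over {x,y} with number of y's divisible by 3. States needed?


Track (count of y) mod 3: states 0..2, accept at 0
Minimal DFA: 3 states


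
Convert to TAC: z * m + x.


Break into single-operator statements:
t1 = z * m
t2 = t1 + x


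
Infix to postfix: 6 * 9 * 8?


Left to right (same or higher precedence on left)
Postfix: 6 9 * 8 *


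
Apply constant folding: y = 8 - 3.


8 - 3 = 5 at compile time
Optimized: y = 5


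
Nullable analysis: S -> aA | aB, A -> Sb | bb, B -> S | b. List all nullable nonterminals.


A nonterminal is nullable iff some alternative derives ε (directly, or every symbol in it is nullable)
Nullable: {}


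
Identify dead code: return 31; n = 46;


statement follows a return and is unreachable
Dead: 'n = 46'


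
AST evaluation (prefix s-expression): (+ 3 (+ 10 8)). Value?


Evaluate inner: (+ 10 8) = 18
Evaluate root: (+ 3 18) = 21
Result: 21


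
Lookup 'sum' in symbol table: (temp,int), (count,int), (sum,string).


Lookup 'sum' → type string


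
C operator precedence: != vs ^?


'!=' is equality (level 6); '^' is bitwise XOR (level 4)
Higher level binds tighter
'!=' has higher precedence than '^'


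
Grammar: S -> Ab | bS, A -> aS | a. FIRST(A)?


Per alternative of A: FIRST(aS) = {a}; FIRST(a) = {a}
FIRST(A) = {a}


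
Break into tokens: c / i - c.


Scan left to right, longest-match per lexeme
Tokens: ID(c), OP(/), ID(i), OP(-), ID(c)


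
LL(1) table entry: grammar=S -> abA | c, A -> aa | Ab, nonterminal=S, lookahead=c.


For [S, c]: 'c' ∈ FIRST(c)
Entry: S -> c


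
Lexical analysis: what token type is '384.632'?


Pattern: digits with a decimal point
Type: FLOAT_LITERAL


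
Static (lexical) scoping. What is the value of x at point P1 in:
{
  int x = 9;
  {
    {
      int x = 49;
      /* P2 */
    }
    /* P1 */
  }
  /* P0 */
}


P1's block does not declare x; resolves to the enclosing declaration at depth 0
x = 9


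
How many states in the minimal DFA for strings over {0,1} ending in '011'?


Track the longest suffix of input matching a prefix of '011': 4 classes (prefixes of length 0..3)
Minimal DFA: 4 states


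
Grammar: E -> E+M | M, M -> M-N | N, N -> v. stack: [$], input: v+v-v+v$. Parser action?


no handle on stack; shift 'v'
Action: shift


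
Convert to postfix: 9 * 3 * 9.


Left to right (same or higher precedence on left)
Postfix: 9 3 * 9 *


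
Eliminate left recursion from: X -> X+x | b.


Left-recursive alternatives: X+x; non-recursive: b
Introduce X': X -> bX', X' -> +xX' | ε


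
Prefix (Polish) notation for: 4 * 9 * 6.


left-to-right (same/higher precedence on left): tree is (* (* 4 9) 6)
Prefix: * * 4 9 6


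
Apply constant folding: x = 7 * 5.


7 * 5 = 35 at compile time
Optimized: x = 35


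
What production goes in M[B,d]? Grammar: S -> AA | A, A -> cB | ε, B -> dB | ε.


For [B, d]: 'd' ∈ FIRST(dB)
Entry: B -> dB


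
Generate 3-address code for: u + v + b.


Break into single-operator statements:
t1 = u + v
t2 = t1 + b


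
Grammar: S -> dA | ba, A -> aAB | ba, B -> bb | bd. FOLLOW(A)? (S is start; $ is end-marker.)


$ ∈ FOLLOW(S). For each A -> αBβ: add FIRST(β)\{ε} to FOLLOW(B); if β nullable, add FOLLOW(A).
FOLLOW(A) = {$, b}


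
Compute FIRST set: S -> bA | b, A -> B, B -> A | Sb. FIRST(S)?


Per alternative of S: FIRST(bA) = {b}; FIRST(b) = {b}
FIRST(S) = {b}


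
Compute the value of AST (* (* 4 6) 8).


Evaluate inner: (* 4 6) = 24
Evaluate root: (* 24 8) = 192
Result: 192


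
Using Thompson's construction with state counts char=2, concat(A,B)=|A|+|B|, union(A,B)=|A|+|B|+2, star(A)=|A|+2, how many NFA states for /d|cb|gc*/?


Syntax tree has 5 char leaf(s), 2 union(s), 1 star(s)
chars contribute 5×2 = 10; each union adds +2; each star adds +2
Total: 10 + 4 + 2 = 16 states


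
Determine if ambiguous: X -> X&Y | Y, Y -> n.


precedence layered via separate nonterminal Y: deterministic
Unambiguous


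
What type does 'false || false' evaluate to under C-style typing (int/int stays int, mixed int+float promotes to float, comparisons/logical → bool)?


Operand types: bool || bool
Rule: logical operators take bool operands and yield bool
Result type: bool


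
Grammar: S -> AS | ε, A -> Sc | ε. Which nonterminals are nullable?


A nonterminal is nullable iff some alternative derives ε (directly, or every symbol in it is nullable)
Nullable: {A, S}


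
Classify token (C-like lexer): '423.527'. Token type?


Pattern: digits with a decimal point
Type: FLOAT_LITERAL


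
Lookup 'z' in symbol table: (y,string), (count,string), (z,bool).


Lookup 'z' → type bool


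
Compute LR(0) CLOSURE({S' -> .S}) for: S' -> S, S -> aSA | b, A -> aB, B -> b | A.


Start: S' -> .S
For each item with dot before a nonterminal B, add B -> .γ for every B-production
Closure: [S' -> .S, S -> .aSA, S -> .b]


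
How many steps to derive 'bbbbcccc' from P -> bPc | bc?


Derivation: P => bPc => bbPcc => bbbPccc => bbbbcccc
Steps: 4


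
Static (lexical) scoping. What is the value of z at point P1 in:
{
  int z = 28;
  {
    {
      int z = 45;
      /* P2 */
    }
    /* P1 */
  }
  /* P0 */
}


P1's block does not declare z; resolves to the enclosing declaration at depth 0
z = 28


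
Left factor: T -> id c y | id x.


Common prefix: 'id'
Factored: T -> id T', T' -> c y | x


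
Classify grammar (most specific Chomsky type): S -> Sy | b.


Left-linear: every RHS is a terminal or one nonterminal followed by a terminal
Classification: Type 3 (Regular)


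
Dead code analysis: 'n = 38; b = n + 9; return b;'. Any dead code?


n is read by b's definition; b is returned
No dead code


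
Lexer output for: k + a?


Scan left to right, longest-match per lexeme
Tokens: ID(k), OP(+), ID(a)


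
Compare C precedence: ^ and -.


'-' is additive (level 9); '^' is bitwise XOR (level 4)
Higher level binds tighter
'-' has higher precedence than '^'


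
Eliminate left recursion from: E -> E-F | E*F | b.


Left-recursive alternatives: E-F, E*F; non-recursive: b
Introduce E': E -> bE', E' -> -FE' | *FE' | ε


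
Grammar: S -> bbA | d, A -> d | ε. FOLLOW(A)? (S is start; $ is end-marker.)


$ ∈ FOLLOW(S). For each A -> αBβ: add FIRST(β)\{ε} to FOLLOW(B); if β nullable, add FOLLOW(A).
FOLLOW(A) = {$}


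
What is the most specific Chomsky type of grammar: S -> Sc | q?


Left-linear: every RHS is a terminal or one nonterminal followed by a terminal
Classification: Type 3 (Regular)


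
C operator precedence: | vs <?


'<' is relational (level 7); '|' is bitwise OR (level 3)
Higher level binds tighter
'<' has higher precedence than '|'


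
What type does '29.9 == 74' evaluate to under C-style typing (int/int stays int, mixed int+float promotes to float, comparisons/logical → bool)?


Operand types: float == int
Rule: comparison yields bool
Result type: bool


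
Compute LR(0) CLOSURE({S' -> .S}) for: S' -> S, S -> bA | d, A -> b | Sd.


Start: S' -> .S
For each item with dot before a nonterminal B, add B -> .γ for every B-production
Closure: [S' -> .S, S -> .bA, S -> .d]


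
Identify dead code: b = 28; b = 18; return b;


first assignment to b is overwritten before any read
Dead: 'b = 28'


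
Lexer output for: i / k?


Scan left to right, longest-match per lexeme
Tokens: ID(i), OP(/), ID(k)


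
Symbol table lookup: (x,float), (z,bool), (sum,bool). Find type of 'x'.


Lookup 'x' → type float


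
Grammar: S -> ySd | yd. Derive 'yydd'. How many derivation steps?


Derivation: S => ySd => yydd
Steps: 2


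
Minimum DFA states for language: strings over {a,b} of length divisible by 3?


Track length mod 3: states 0..2, accept at 0
Minimal DFA: 3 states


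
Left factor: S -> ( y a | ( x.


Common prefix: '('
Factored: S -> ( S', S' -> y a | x


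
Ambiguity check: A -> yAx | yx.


balanced y^n…x^n: each string has a unique parse
Unambiguous


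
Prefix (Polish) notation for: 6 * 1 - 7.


left-to-right (same/higher precedence on left): tree is (- (* 6 1) 7)
Prefix: - * 6 1 7


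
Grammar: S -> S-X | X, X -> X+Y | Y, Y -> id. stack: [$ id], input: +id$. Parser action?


'id' on top is the handle for Y -> id
Action: reduce (Y -> id)


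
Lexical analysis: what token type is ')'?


Pattern: delimiter/punctuation
Type: PUNCTUATION


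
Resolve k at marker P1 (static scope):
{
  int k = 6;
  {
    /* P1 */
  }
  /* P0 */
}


P1's block does not declare k; resolves to the enclosing declaration at depth 0
k = 6


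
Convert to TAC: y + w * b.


Break into single-operator statements:
t1 = w * b
t2 = y + t1


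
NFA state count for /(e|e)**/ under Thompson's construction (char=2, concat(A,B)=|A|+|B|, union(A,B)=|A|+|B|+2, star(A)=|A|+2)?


Syntax tree has 2 char leaf(s), 1 union(s), 2 star(s)
chars contribute 2×2 = 4; each union adds +2; each star adds +2
Total: 4 + 2 + 4 = 10 states


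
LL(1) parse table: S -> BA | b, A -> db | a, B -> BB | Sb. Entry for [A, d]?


For [A, d]: 'd' ∈ FIRST(db)
Entry: A -> db


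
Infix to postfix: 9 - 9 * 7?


* has higher precedence, evaluate 9*7 first
Postfix: 9 9 7 * -


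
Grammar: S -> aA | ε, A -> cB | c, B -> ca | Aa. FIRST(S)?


Per alternative of S: FIRST(aA) = {a}; FIRST(ε) = {ε}
FIRST(S) = {a, ε}


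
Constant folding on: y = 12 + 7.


12 + 7 = 19 at compile time
Optimized: y = 19


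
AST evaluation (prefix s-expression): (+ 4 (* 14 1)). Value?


Evaluate inner: (* 14 1) = 14
Evaluate root: (+ 4 14) = 18
Result: 18


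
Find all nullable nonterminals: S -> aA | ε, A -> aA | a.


A nonterminal is nullable iff some alternative derives ε (directly, or every symbol in it is nullable)
Nullable: {S}


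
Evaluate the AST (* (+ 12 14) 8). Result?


Evaluate inner: (+ 12 14) = 26
Evaluate root: (* 26 8) = 208
Result: 208


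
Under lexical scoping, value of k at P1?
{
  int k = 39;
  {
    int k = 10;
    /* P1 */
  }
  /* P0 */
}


k declared in the same block as P1
k = 10


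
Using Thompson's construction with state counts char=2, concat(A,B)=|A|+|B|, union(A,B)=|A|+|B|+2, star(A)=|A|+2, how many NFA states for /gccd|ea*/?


Syntax tree has 6 char leaf(s), 1 union(s), 1 star(s)
chars contribute 6×2 = 12; each union adds +2; each star adds +2
Total: 12 + 2 + 2 = 16 states


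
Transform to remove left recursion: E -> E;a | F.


Left-recursive alternatives: E;a; non-recursive: F
Introduce E': E -> FE', E' -> ;aE' | ε


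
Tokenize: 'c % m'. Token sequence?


Scan left to right, longest-match per lexeme
Tokens: ID(c), OP(%), ID(m)


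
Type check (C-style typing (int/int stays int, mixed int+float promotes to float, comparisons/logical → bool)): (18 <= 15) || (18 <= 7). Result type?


Operand types: bool || bool
Rule: logical operators take bool operands and yield bool
Result type: bool


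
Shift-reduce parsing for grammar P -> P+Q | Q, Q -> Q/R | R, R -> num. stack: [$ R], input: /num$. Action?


'R' (not preceded by Q/) is the handle for Q -> R
Action: reduce (Q -> R)


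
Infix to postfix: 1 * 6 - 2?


Left to right (same or higher precedence on left)
Postfix: 1 6 * 2 -


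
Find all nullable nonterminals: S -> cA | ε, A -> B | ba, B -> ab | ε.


A nonterminal is nullable iff some alternative derives ε (directly, or every symbol in it is nullable)
Nullable: {A, B, S}


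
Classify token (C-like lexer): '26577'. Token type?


Pattern: digits only
Type: INTEGER_LITERAL


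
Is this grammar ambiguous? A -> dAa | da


balanced d^n…a^n: each string has a unique parse
Unambiguous


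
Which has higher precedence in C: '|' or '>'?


'>' is relational (level 7); '|' is bitwise OR (level 3)
Higher level binds tighter
'>' has higher precedence than '|'


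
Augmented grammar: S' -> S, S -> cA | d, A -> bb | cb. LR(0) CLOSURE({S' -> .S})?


Start: S' -> .S
For each item with dot before a nonterminal B, add B -> .γ for every B-production
Closure: [S' -> .S, S -> .cA, S -> .d]


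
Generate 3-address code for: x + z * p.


Break into single-operator statements:
t1 = z * p
t2 = x + t1


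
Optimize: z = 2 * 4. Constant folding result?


2 * 4 = 8 at compile time
Optimized: z = 8


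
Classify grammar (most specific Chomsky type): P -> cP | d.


Right-linear: every RHS is a terminal or a terminal followed by one nonterminal
Classification: Type 3 (Regular)


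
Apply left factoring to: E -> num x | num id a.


Common prefix: 'num'
Factored: E -> num E', E' -> x | id a


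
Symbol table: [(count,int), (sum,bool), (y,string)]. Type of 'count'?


Lookup 'count' → type int


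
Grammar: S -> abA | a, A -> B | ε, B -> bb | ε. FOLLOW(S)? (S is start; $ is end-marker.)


$ ∈ FOLLOW(S). For each A -> αBβ: add FIRST(β)\{ε} to FOLLOW(B); if β nullable, add FOLLOW(A).
FOLLOW(S) = {$}


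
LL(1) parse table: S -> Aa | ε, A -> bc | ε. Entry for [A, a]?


For [A, a]: ε is nullable and 'a' ∈ FOLLOW(A)
Entry: A -> ε


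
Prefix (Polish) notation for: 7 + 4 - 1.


left-to-right (same/higher precedence on left): tree is (- (+ 7 4) 1)
Prefix: - + 7 4 1


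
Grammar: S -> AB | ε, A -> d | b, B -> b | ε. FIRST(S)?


Per alternative of S: FIRST(AB) = {b, d}; FIRST(ε) = {ε}
FIRST(S) = {b, d, ε}


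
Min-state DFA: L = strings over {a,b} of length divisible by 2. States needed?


Track length mod 2: states 0..1, accept at 0
Minimal DFA: 2 states


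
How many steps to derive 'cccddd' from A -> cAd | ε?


Derivation: A => cAd => ccAdd => cccAddd => cccddd
Steps: 4


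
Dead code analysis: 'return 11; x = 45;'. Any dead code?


statement follows a return and is unreachable
Dead: 'x = 45'


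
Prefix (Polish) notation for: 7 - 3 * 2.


'*' binds tighter: tree is (- 7 (* 3 2))
Prefix: - 7 * 3 2


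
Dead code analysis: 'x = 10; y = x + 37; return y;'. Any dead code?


x is read by y's definition; y is returned
No dead code


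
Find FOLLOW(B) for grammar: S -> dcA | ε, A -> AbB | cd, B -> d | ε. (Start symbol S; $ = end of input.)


$ ∈ FOLLOW(S). For each A -> αBβ: add FIRST(β)\{ε} to FOLLOW(B); if β nullable, add FOLLOW(A).
FOLLOW(B) = {$, b}


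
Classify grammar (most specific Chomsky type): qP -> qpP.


LHS has context (more than one symbol) and |LHS| ≤ |RHS|
Classification: Type 1 (Context-Sensitive)


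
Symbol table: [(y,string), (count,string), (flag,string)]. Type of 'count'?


Lookup 'count' → type string


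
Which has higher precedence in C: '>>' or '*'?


'*' is multiplicative (level 10); '>>' is shift (level 8)
Higher level binds tighter
'*' has higher precedence than '>>'


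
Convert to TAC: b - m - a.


Break into single-operator statements:
t1 = b - m
t2 = t1 - a


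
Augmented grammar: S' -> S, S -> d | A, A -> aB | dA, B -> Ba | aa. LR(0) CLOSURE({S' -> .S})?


Start: S' -> .S
For each item with dot before a nonterminal B, add B -> .γ for every B-production
Closure: [S' -> .S, S -> .d, S -> .A, A -> .aB, A -> .dA]


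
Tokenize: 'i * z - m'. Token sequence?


Scan left to right, longest-match per lexeme
Tokens: ID(i), OP(*), ID(z), OP(-), ID(m)


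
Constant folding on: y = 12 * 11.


12 * 11 = 132 at compile time
Optimized: y = 132


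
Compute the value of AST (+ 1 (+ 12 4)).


Evaluate inner: (+ 12 4) = 16
Evaluate root: (+ 1 16) = 17
Result: 17


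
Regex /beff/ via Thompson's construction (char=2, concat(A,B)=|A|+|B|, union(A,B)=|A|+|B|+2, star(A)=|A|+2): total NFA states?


Syntax tree has 4 char leaf(s), 0 union(s), 0 star(s)
chars contribute 4×2 = 8; each union adds +2; each star adds +2
Total: 8 + 0 + 0 = 8 states


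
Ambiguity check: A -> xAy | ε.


balanced x^n…y^n: each string has a unique parse
Unambiguous


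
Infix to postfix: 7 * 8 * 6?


Left to right (same or higher precedence on left)
Postfix: 7 8 * 6 *


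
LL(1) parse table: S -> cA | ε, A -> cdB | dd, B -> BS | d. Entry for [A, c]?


For [A, c]: 'c' ∈ FIRST(cdB)
Entry: A -> cdB


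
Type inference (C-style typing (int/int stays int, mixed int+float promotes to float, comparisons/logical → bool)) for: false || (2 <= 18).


Operand types: bool || bool
Rule: logical operators take bool operands and yield bool
Result type: bool


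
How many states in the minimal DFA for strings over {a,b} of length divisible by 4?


Track length mod 4: states 0..3, accept at 0
Minimal DFA: 4 states


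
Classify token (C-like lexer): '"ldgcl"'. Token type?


Pattern: double-quoted sequence
Type: STRING_LITERAL


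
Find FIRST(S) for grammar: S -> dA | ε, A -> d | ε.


Per alternative of S: FIRST(dA) = {d}; FIRST(ε) = {ε}
FIRST(S) = {d, ε}


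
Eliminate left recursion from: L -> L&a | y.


Left-recursive alternatives: L&a; non-recursive: y
Introduce L': L -> yL', L' -> &aL' | ε


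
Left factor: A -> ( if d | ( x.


Common prefix: '('
Factored: A -> ( A', A' -> if d | x


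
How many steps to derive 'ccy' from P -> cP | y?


Derivation: P => cP => ccP => ccy
Steps: 3


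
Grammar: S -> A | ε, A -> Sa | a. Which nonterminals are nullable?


A nonterminal is nullable iff some alternative derives ε (directly, or every symbol in it is nullable)
Nullable: {S}


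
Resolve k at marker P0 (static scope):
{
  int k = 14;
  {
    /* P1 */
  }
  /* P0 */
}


k declared in the same block as P0
k = 14


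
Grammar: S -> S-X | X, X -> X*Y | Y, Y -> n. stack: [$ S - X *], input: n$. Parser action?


no handle; shift 'n'
Action: shift


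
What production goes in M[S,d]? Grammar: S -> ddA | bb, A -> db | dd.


For [S, d]: 'd' ∈ FIRST(ddA)
Entry: S -> ddA


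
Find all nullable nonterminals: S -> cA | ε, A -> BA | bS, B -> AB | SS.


A nonterminal is nullable iff some alternative derives ε (directly, or every symbol in it is nullable)
Nullable: {B, S}


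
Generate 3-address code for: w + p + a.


Break into single-operator statements:
t1 = w + p
t2 = t1 + a


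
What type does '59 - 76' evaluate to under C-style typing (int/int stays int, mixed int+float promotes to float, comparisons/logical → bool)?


Operand types: int - int
Rule: mixed int/float promotes to float; int/int stays int
Result type: int


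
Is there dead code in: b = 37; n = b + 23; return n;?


b is read by n's definition; n is returned
No dead code


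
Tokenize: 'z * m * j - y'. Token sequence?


Scan left to right, longest-match per lexeme
Tokens: ID(z), OP(*), ID(m), OP(*), ID(j), OP(-), ID(y)


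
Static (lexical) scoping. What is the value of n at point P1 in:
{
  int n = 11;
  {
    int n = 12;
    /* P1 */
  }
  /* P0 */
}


n declared in the same block as P1
n = 12


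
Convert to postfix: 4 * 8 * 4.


Left to right (same or higher precedence on left)
Postfix: 4 8 * 4 *


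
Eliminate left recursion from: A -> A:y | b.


Left-recursive alternatives: A:y; non-recursive: b
Introduce A': A -> bA', A' -> :yA' | ε


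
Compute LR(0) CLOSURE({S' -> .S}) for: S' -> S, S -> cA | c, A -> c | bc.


Start: S' -> .S
For each item with dot before a nonterminal B, add B -> .γ for every B-production
Closure: [S' -> .S, S -> .cA, S -> .c]


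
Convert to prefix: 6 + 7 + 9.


left-to-right (same/higher precedence on left): tree is (+ (+ 6 7) 9)
Prefix: + + 6 7 9


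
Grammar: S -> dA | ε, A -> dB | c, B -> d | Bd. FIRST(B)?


Per alternative of B: FIRST(d) = {d}; FIRST(Bd) = {d}
FIRST(B) = {d}


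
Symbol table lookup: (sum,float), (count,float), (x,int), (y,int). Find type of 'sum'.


Lookup 'sum' → type float


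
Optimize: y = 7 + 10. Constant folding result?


7 + 10 = 17 at compile time
Optimized: y = 17


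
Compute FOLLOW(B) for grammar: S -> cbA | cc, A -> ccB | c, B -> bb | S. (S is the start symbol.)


$ ∈ FOLLOW(S). For each A -> αBβ: add FIRST(β)\{ε} to FOLLOW(B); if β nullable, add FOLLOW(A).
FOLLOW(B) = {$}


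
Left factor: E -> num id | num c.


Common prefix: 'num'
Factored: E -> num E', E' -> id | c


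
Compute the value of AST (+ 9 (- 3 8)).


Evaluate inner: (- 3 8) = -5
Evaluate root: (+ 9 -5) = 4
Result: 4


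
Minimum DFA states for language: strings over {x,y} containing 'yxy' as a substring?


KMP-style automaton: 3 progress states + 1 absorbing accept = 4
Minimal DFA: 4 states


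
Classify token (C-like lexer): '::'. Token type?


Pattern: operator symbol
Type: OPERATOR


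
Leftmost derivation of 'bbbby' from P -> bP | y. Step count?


Derivation: P => bP => bbP => bbbP => bbbbP => bbbby
Steps: 5


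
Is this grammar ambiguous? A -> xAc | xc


balanced x^n…c^n: each string has a unique parse
Unambiguous


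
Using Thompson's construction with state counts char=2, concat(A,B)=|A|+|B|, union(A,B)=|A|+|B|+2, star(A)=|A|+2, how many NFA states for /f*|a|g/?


Syntax tree has 3 char leaf(s), 2 union(s), 1 star(s)
chars contribute 3×2 = 6; each union adds +2; each star adds +2
Total: 6 + 4 + 2 = 12 states


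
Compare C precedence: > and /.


'/' is multiplicative (level 10); '>' is relational (level 7)
Higher level binds tighter
'/' has higher precedence than '>'
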